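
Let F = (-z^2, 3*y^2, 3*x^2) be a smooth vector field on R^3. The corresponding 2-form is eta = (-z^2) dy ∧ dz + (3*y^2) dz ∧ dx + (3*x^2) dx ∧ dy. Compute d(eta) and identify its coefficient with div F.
d(eta) = (6*y) dx ∧ dy ∧ dz; div F = 6*y

For a 2-form in R^3 of the form above, applying d gives a 3-form with coefficient ∂P/∂x + ∂Q/∂y + ∂R/∂z:
  ∂P/∂x = 0
  ∂Q/∂y = 6*y
  ∂R/∂z = 0
Sum = 6*y, which is exactly div F.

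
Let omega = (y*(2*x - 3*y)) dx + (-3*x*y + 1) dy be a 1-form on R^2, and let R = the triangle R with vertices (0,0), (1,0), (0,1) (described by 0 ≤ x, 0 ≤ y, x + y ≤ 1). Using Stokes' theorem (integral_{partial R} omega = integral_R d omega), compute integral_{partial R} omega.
integral_(partial R) omega = 1/6

Stokes: integral_partial_R omega = integral_R d omega with d omega = (∂Q/∂x - ∂P/∂y) dx ∧ dy.
  ∂Q/∂x = -3*y
  ∂P/∂y = 2*x - 6*y
  integrand = ∂Q/∂x - ∂P/∂y = -2*x + 3*y.
Integrating over R: integral_0^1 integral_0^{1-x} (-2*x + 3*y) dy dx = 1/6.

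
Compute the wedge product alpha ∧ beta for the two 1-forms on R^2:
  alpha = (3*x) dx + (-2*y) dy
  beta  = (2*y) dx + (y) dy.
alpha ∧ beta = (y*(3*x + 4*y)) dx ∧ dy

Distribute the wedge, using dx_i ∧ dx_j = -dx_j ∧ dx_i and dx_i ∧ dx_i = 0. For each pair (i, j) with i < j, the coefficient of dx_i ∧ dx_j in alpha ∧ beta is (alpha_i * beta_j - alpha_j * beta_i). Collecting: alpha ∧ beta = (y*(3*x + 4*y)) dx ∧ dy.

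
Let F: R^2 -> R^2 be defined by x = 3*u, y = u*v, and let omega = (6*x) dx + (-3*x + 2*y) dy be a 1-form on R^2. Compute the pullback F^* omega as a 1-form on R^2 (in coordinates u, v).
F^* omega = (u*(2*v^2 - 9*v + 54)) du + (u^2*(2*v - 9)) dv

Using F^*(f dg) = (f ∘ F) d(g ∘ F), substitute each coordinate x_i by F_i(u, v) in f_i, and replace dx_i by d F_i = (∂F_i/∂u) du + (∂F_i/∂v) dv.
  For the x component: f_1(F) = 18*u; d F_1 = (3) du + (0) dv
  For the y component: f_2(F) = u*(2*v - 9); d F_2 = (v) du + (u) dv
Combining and collecting du, dv coefficients:
  coeff of du: u*(2*v^2 - 9*v + 54)
  coeff of dv: u^2*(2*v - 9)
F^* omega = (u*(2*v^2 - 9*v + 54)) du + (u^2*(2*v - 9)) dv.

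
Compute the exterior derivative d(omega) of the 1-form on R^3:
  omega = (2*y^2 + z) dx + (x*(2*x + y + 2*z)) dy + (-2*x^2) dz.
d(omega) = (4*x - 3*y + 2*z) dx ∧ dy + (-4*x - 1) dx ∧ dz + (-2*x) dy ∧ dz

For a 1-form omega = sum_i f_i dx_i, the exterior derivative is
  d(omega) = sum_{i < j} (∂f_j/∂x_i - ∂f_i/∂x_j) dx_i ∧ dx_j.
  coefficient of dx ∧ dy: ∂f_2/∂x - ∂f_1/∂y = ∂(x*(2*x + y + 2*z))/∂x - ∂(2*y^2 + z)/∂y = 4*x - 3*y + 2*z
  coefficient of dx ∧ dz: ∂f_3/∂x - ∂f_1/∂z = ∂(-2*x^2)/∂x - ∂(2*y^2 + z)/∂z = -4*x - 1
  coefficient of dy ∧ dz: ∂f_3/∂y - ∂f_2/∂z = ∂(-2*x^2)/∂y - ∂(x*(2*x + y + 2*z))/∂z = -2*x
Assembling: d(omega) = (4*x - 3*y + 2*z) dx ∧ dy + (-4*x - 1) dx ∧ dz + (-2*x) dy ∧ dz.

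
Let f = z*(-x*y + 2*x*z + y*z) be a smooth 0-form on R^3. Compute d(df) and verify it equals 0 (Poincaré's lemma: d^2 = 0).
d(df) = 0

Step 1: df = sum_i (∂f/∂x_i) dx_i = (z*(-y + 2*z)) dx + (z*(-x + z)) dy + (-x*y + 4*x*z + 2*y*z) dz.
Step 2: Apply d again. Using the 1-form formula, the coefficient of dx ∧ dy in d(df) is ∂^2 f/∂x ∂y - ∂^2 f/∂y ∂x = (-z) - (-z) = 0 (equality of mixed partials for smooth f).
Similarly for dx ∧ dz and dy ∧ dz — all coefficients vanish. So d(df) = 0.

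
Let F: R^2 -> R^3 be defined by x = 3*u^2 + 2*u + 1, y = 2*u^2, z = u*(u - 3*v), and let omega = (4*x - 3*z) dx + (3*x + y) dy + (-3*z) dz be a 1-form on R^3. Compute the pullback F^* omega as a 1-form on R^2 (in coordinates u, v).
F^* omega = (92*u^3 + 81*u^2*v + 90*u^2 - 27*u*v^2 + 18*u*v + 52*u + 8) du + (9*u^2*(u - 3*v)) dv

Using F^*(f dg) = (f ∘ F) d(g ∘ F), substitute each coordinate x_i by F_i(u, v) in f_i, and replace dx_i by d F_i = (∂F_i/∂u) du + (∂F_i/∂v) dv.
  For the x component: f_1(F) = 9*u^2 + 9*u*v + 8*u + 4; d F_1 = (6*u + 2) du + (0) dv
  For the y component: f_2(F) = 11*u^2 + 6*u + 3; d F_2 = (4*u) du + (0) dv
  For the z component: f_3(F) = 3*u*(-u + 3*v); d F_3 = (2*u - 3*v) du + (-3*u) dv
Combining and collecting du, dv coefficients:
  coeff of du: 92*u^3 + 81*u^2*v + 90*u^2 - 27*u*v^2 + 18*u*v + 52*u + 8
  coeff of dv: 9*u^2*(u - 3*v)
F^* omega = (92*u^3 + 81*u^2*v + 90*u^2 - 27*u*v^2 + 18*u*v + 52*u + 8) du + (9*u^2*(u - 3*v)) dv.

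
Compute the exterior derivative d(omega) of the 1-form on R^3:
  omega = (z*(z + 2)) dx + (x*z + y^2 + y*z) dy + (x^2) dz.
d(omega) = (z) dx ∧ dy + (2*x - 2*z - 2) dx ∧ dz + (-x - y) dy ∧ dz

For a 1-form omega = sum_i f_i dx_i, the exterior derivative is
  d(omega) = sum_{i < j} (∂f_j/∂x_i - ∂f_i/∂x_j) dx_i ∧ dx_j.
  coefficient of dx ∧ dy: ∂f_2/∂x - ∂f_1/∂y = ∂(x*z + y^2 + y*z)/∂x - ∂(z*(z + 2))/∂y = z
  coefficient of dx ∧ dz: ∂f_3/∂x - ∂f_1/∂z = ∂(x^2)/∂x - ∂(z*(z + 2))/∂z = 2*x - 2*z - 2
  coefficient of dy ∧ dz: ∂f_3/∂y - ∂f_2/∂z = ∂(x^2)/∂y - ∂(x*z + y^2 + y*z)/∂z = -x - y
Assembling: d(omega) = (z) dx ∧ dy + (2*x - 2*z - 2) dx ∧ dz + (-x - y) dy ∧ dz.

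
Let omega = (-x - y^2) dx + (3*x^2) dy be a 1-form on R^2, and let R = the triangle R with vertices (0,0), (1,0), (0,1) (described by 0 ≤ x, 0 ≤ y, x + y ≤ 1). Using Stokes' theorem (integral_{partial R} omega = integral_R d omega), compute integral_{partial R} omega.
integral_(partial R) omega = 4/3

Stokes: integral_partial_R omega = integral_R d omega with d omega = (∂Q/∂x - ∂P/∂y) dx ∧ dy.
  ∂Q/∂x = 6*x
  ∂P/∂y = -2*y
  integrand = ∂Q/∂x - ∂P/∂y = 6*x + 2*y.
Integrating over R: integral_0^1 integral_0^{1-x} (6*x + 2*y) dy dx = 4/3.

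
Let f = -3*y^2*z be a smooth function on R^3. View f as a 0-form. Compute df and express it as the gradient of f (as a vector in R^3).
df = (0) dx + (-6*y*z) dy + (-3*y^2) dz; grad f = (0, -6*y*z, -3*y^2)

For a 0-form f, d f = (∂f/∂x) dx + (∂f/∂y) dy + (∂f/∂z) dz. The components of the vector representation are exactly the entries of grad f in Cartesian coordinates:
  ∂f/∂x = 0
  ∂f/∂y = -6*y*z
  ∂f/∂z = -3*y^2.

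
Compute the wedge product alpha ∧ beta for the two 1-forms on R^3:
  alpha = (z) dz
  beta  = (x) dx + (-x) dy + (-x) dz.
alpha ∧ beta = (-x*z) dx ∧ dz + (x*z) dy ∧ dz

Distribute the wedge, using dx_i ∧ dx_j = -dx_j ∧ dx_i and dx_i ∧ dx_i = 0. For each pair (i, j) with i < j, the coefficient of dx_i ∧ dx_j in alpha ∧ beta is (alpha_i * beta_j - alpha_j * beta_i). Collecting: alpha ∧ beta = (-x*z) dx ∧ dz + (x*z) dy ∧ dz.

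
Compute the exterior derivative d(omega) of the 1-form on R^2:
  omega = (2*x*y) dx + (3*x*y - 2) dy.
d(omega) = (-2*x + 3*y) dx ∧ dy

For a 1-form omega = sum_i f_i dx_i, the exterior derivative is
  d(omega) = sum_{i < j} (∂f_j/∂x_i - ∂f_i/∂x_j) dx_i ∧ dx_j.
  coefficient of dx ∧ dy: ∂f_2/∂x - ∂f_1/∂y = ∂(3*x*y - 2)/∂x - ∂(2*x*y)/∂y = -2*x + 3*y
Assembling: d(omega) = (-2*x + 3*y) dx ∧ dy.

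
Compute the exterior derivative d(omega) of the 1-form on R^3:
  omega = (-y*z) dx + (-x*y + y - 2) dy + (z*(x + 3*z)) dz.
d(omega) = (-y + z) dx ∧ dy + (y + z) dx ∧ dz

For a 1-form omega = sum_i f_i dx_i, the exterior derivative is
  d(omega) = sum_{i < j} (∂f_j/∂x_i - ∂f_i/∂x_j) dx_i ∧ dx_j.
  coefficient of dx ∧ dy: ∂f_2/∂x - ∂f_1/∂y = ∂(-x*y + y - 2)/∂x - ∂(-y*z)/∂y = -y + z
  coefficient of dx ∧ dz: ∂f_3/∂x - ∂f_1/∂z = ∂(z*(x + 3*z))/∂x - ∂(-y*z)/∂z = y + z
Assembling: d(omega) = (-y + z) dx ∧ dy + (y + z) dx ∧ dz.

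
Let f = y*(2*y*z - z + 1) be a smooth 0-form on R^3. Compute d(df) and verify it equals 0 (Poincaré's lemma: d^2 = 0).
d(df) = 0

Step 1: df = sum_i (∂f/∂x_i) dx_i = (0) dx + (4*y*z - z + 1) dy + (y*(2*y - 1)) dz.
Step 2: Apply d again. Using the 1-form formula, the coefficient of dx ∧ dy in d(df) is ∂^2 f/∂x ∂y - ∂^2 f/∂y ∂x = (0) - (0) = 0 (equality of mixed partials for smooth f).
Similarly for dx ∧ dz and dy ∧ dz — all coefficients vanish. So d(df) = 0.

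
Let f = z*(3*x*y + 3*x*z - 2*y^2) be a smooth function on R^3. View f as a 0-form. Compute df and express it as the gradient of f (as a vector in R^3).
df = (3*z*(y + z)) dx + (z*(3*x - 4*y)) dy + (3*x*y + 6*x*z - 2*y^2) dz; grad f = (3*z*(y + z), z*(3*x - 4*y), 3*x*y + 6*x*z - 2*y^2)

For a 0-form f, d f = (∂f/∂x) dx + (∂f/∂y) dy + (∂f/∂z) dz. The components of the vector representation are exactly the entries of grad f in Cartesian coordinates:
  ∂f/∂x = 3*z*(y + z)
  ∂f/∂y = z*(3*x - 4*y)
  ∂f/∂z = 3*x*y + 6*x*z - 2*y^2.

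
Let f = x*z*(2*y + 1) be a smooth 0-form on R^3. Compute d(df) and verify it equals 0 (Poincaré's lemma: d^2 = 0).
d(df) = 0

Step 1: df = sum_i (∂f/∂x_i) dx_i = (z*(2*y + 1)) dx + (2*x*z) dy + (x*(2*y + 1)) dz.
Step 2: Apply d again. Using the 1-form formula, the coefficient of dx ∧ dy in d(df) is ∂^2 f/∂x ∂y - ∂^2 f/∂y ∂x = (2*z) - (2*z) = 0 (equality of mixed partials for smooth f).
Similarly for dx ∧ dz and dy ∧ dz — all coefficients vanish. So d(df) = 0.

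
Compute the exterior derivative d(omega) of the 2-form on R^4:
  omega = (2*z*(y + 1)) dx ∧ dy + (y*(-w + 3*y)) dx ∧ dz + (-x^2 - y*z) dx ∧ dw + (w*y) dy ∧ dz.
d(omega) = (w - 4*y + 2) dx ∧ dy ∧ dz + (z) dx ∧ dy ∧ dw + (y) dy ∧ dz ∧ dw

For a 2-form omega = sum_{i<j} g_{ij} dx_i ∧ dx_j, the exterior derivative is
  d(omega) = sum_{i<j} d(g_{ij}) ∧ dx_i ∧ dx_j = sum_{i<j, k} (∂g_{ij}/∂x_k) dx_k ∧ dx_i ∧ dx_j.
Expand each term, using dx_k ∧ dx_i ∧ dx_j = sgn(permutation) dx_{(a)} ∧ dx_{(b)} ∧ dx_{(c)} with (a < b < c) sorted:
  d(2*z*(y + 1)) includes (∂/∂z)(2*z*(y + 1)) dz = (2*y + 2) dz, which multiplied by dx ∧ dy gives (2*y + 2) dx ∧ dy ∧ dz
  d(y*(-w + 3*y)) includes (∂/∂y)(y*(-w + 3*y)) dy = (-w + 6*y) dy, which multiplied by dx ∧ dz gives (w - 6*y) dx ∧ dy ∧ dz
  d(y*(-w + 3*y)) includes (∂/∂w)(y*(-w + 3*y)) dw = (-y) dw, which multiplied by dx ∧ dz gives (-y) dx ∧ dz ∧ dw
  d(-x^2 - y*z) includes (∂/∂y)(-x^2 - y*z) dy = (-z) dy, which multiplied by dx ∧ dw gives (z) dx ∧ dy ∧ dw
  d(-x^2 - y*z) includes (∂/∂z)(-x^2 - y*z) dz = (-y) dz, which multiplied by dx ∧ dw gives (y) dx ∧ dz ∧ dw
  d(w*y) includes (∂/∂w)(w*y) dw = (y) dw, which multiplied by dy ∧ dz gives (y) dy ∧ dz ∧ dw
Collecting like 3-forms: d(omega) = (w - 4*y + 2) dx ∧ dy ∧ dz + (z) dx ∧ dy ∧ dw + (y) dy ∧ dz ∧ dw.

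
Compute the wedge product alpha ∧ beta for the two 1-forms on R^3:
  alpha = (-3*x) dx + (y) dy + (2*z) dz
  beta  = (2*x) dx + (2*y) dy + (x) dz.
alpha ∧ beta = (-8*x*y) dx ∧ dy + (-x*(3*x + 4*z)) dx ∧ dz + (y*(x - 4*z)) dy ∧ dz

Distribute the wedge, using dx_i ∧ dx_j = -dx_j ∧ dx_i and dx_i ∧ dx_i = 0. For each pair (i, j) with i < j, the coefficient of dx_i ∧ dx_j in alpha ∧ beta is (alpha_i * beta_j - alpha_j * beta_i). Collecting: alpha ∧ beta = (-8*x*y) dx ∧ dy + (-x*(3*x + 4*z)) dx ∧ dz + (y*(x - 4*z)) dy ∧ dz.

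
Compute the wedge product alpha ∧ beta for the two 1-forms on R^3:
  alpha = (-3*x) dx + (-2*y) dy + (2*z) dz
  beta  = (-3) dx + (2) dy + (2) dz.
alpha ∧ beta = (-6*x - 6*y) dx ∧ dy + (-6*x + 6*z) dx ∧ dz + (-4*y - 4*z) dy ∧ dz

Distribute the wedge, using dx_i ∧ dx_j = -dx_j ∧ dx_i and dx_i ∧ dx_i = 0. For each pair (i, j) with i < j, the coefficient of dx_i ∧ dx_j in alpha ∧ beta is (alpha_i * beta_j - alpha_j * beta_i). Collecting: alpha ∧ beta = (-6*x - 6*y) dx ∧ dy + (-6*x + 6*z) dx ∧ dz + (-4*y - 4*z) dy ∧ dz.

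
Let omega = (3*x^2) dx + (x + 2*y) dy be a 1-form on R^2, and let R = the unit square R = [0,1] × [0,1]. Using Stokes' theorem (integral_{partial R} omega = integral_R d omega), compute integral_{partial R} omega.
integral_(partial R) omega = 1

Stokes: integral_partial_R omega = integral_R d omega with d omega = (∂Q/∂x - ∂P/∂y) dx ∧ dy.
  ∂Q/∂x = 1
  ∂P/∂y = 0
  integrand = ∂Q/∂x - ∂P/∂y = 1.
Integrating over R: integral_0^1 integral_0^1 (1) dx dy = 1.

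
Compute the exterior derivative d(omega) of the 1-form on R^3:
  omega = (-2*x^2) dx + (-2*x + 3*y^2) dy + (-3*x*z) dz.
d(omega) = (-2) dx ∧ dy + (-3*z) dx ∧ dz

For a 1-form omega = sum_i f_i dx_i, the exterior derivative is
  d(omega) = sum_{i < j} (∂f_j/∂x_i - ∂f_i/∂x_j) dx_i ∧ dx_j.
  coefficient of dx ∧ dy: ∂f_2/∂x - ∂f_1/∂y = ∂(-2*x + 3*y^2)/∂x - ∂(-2*x^2)/∂y = -2
  coefficient of dx ∧ dz: ∂f_3/∂x - ∂f_1/∂z = ∂(-3*x*z)/∂x - ∂(-2*x^2)/∂z = -3*z
Assembling: d(omega) = (-2) dx ∧ dy + (-3*z) dx ∧ dz.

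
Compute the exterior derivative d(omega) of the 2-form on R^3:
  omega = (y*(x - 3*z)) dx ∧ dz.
d(omega) = (-x + 3*z) dx ∧ dy ∧ dz

For a 2-form omega = sum_{i<j} g_{ij} dx_i ∧ dx_j, the exterior derivative is
  d(omega) = sum_{i<j} d(g_{ij}) ∧ dx_i ∧ dx_j = sum_{i<j, k} (∂g_{ij}/∂x_k) dx_k ∧ dx_i ∧ dx_j.
Expand each term, using dx_k ∧ dx_i ∧ dx_j = sgn(permutation) dx_{(a)} ∧ dx_{(b)} ∧ dx_{(c)} with (a < b < c) sorted:
  d(y*(x - 3*z)) includes (∂/∂y)(y*(x - 3*z)) dy = (x - 3*z) dy, which multiplied by dx ∧ dz gives (-x + 3*z) dx ∧ dy ∧ dz
Collecting like 3-forms: d(omega) = (-x + 3*z) dx ∧ dy ∧ dz.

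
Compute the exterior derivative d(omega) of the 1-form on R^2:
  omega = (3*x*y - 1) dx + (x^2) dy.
d(omega) = (-x) dx ∧ dy

For a 1-form omega = sum_i f_i dx_i, the exterior derivative is
  d(omega) = sum_{i < j} (∂f_j/∂x_i - ∂f_i/∂x_j) dx_i ∧ dx_j.
  coefficient of dx ∧ dy: ∂f_2/∂x - ∂f_1/∂y = ∂(x^2)/∂x - ∂(3*x*y - 1)/∂y = -x
Assembling: d(omega) = (-x) dx ∧ dy.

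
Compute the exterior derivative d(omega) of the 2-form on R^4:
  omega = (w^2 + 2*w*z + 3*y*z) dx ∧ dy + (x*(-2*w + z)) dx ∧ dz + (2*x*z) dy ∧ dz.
d(omega) = (2*w + 3*y + 2*z) dx ∧ dy ∧ dz + (2*w + 2*z) dx ∧ dy ∧ dw + (-2*x) dx ∧ dz ∧ dw

For a 2-form omega = sum_{i<j} g_{ij} dx_i ∧ dx_j, the exterior derivative is
  d(omega) = sum_{i<j} d(g_{ij}) ∧ dx_i ∧ dx_j = sum_{i<j, k} (∂g_{ij}/∂x_k) dx_k ∧ dx_i ∧ dx_j.
Expand each term, using dx_k ∧ dx_i ∧ dx_j = sgn(permutation) dx_{(a)} ∧ dx_{(b)} ∧ dx_{(c)} with (a < b < c) sorted:
  d(w^2 + 2*w*z + 3*y*z) includes (∂/∂z)(w^2 + 2*w*z + 3*y*z) dz = (2*w + 3*y) dz, which multiplied by dx ∧ dy gives (2*w + 3*y) dx ∧ dy ∧ dz
  d(w^2 + 2*w*z + 3*y*z) includes (∂/∂w)(w^2 + 2*w*z + 3*y*z) dw = (2*w + 2*z) dw, which multiplied by dx ∧ dy gives (2*w + 2*z) dx ∧ dy ∧ dw
  d(x*(-2*w + z)) includes (∂/∂w)(x*(-2*w + z)) dw = (-2*x) dw, which multiplied by dx ∧ dz gives (-2*x) dx ∧ dz ∧ dw
  d(2*x*z) includes (∂/∂x)(2*x*z) dx = (2*z) dx, which multiplied by dy ∧ dz gives (2*z) dx ∧ dy ∧ dz
Collecting like 3-forms: d(omega) = (2*w + 3*y + 2*z) dx ∧ dy ∧ dz + (2*w + 2*z) dx ∧ dy ∧ dw + (-2*x) dx ∧ dz ∧ dw.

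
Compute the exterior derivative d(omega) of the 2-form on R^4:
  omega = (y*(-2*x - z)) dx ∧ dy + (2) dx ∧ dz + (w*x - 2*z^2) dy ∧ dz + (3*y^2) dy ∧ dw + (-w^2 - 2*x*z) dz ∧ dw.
d(omega) = (w - y) dx ∧ dy ∧ dz + (x) dy ∧ dz ∧ dw + (-2*z) dx ∧ dz ∧ dw

For a 2-form omega = sum_{i<j} g_{ij} dx_i ∧ dx_j, the exterior derivative is
  d(omega) = sum_{i<j} d(g_{ij}) ∧ dx_i ∧ dx_j = sum_{i<j, k} (∂g_{ij}/∂x_k) dx_k ∧ dx_i ∧ dx_j.
Expand each term, using dx_k ∧ dx_i ∧ dx_j = sgn(permutation) dx_{(a)} ∧ dx_{(b)} ∧ dx_{(c)} with (a < b < c) sorted:
  d(y*(-2*x - z)) includes (∂/∂z)(y*(-2*x - z)) dz = (-y) dz, which multiplied by dx ∧ dy gives (-y) dx ∧ dy ∧ dz
  d(w*x - 2*z^2) includes (∂/∂x)(w*x - 2*z^2) dx = (w) dx, which multiplied by dy ∧ dz gives (w) dx ∧ dy ∧ dz
  d(w*x - 2*z^2) includes (∂/∂w)(w*x - 2*z^2) dw = (x) dw, which multiplied by dy ∧ dz gives (x) dy ∧ dz ∧ dw
  d(-w^2 - 2*x*z) includes (∂/∂x)(-w^2 - 2*x*z) dx = (-2*z) dx, which multiplied by dz ∧ dw gives (-2*z) dx ∧ dz ∧ dw
Collecting like 3-forms: d(omega) = (w - y) dx ∧ dy ∧ dz + (x) dy ∧ dz ∧ dw + (-2*z) dx ∧ dz ∧ dw.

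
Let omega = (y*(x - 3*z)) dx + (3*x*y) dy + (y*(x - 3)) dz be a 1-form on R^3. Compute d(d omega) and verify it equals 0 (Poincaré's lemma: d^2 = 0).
d(d omega) = 0

Step 1: d omega = sum_{i<j} (∂f_j/∂x_i - ∂f_i/∂x_j) dx_i ∧ dx_j:
  coeff of dx ∧ dy: -x + 3*y + 3*z
  coeff of dx ∧ dz: 4*y
  coeff of dy ∧ dz: x - 3
Step 2: Apply d again to each 2-form coefficient. The only possible 3-form in R^3 is dx ∧ dy ∧ dz, with coefficient
  ∂(coeff of dy∧dz)/∂x - ∂(coeff of dx∧dz)/∂y + ∂(coeff of dx∧dy)/∂z
  = ∂/∂x (x - 3) - ∂/∂y (4*y) + ∂/∂z (-x + 3*y + 3*z).
Each of these terms simplifies to sums of mixed partials that cancel in pairs. The result is 0 (by equality of mixed partials for smooth functions — Schwarz / Clairaut).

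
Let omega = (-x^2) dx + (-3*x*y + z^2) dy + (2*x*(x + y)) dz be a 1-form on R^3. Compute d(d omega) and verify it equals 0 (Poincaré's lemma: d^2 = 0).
d(d omega) = 0

Step 1: d omega = sum_{i<j} (∂f_j/∂x_i - ∂f_i/∂x_j) dx_i ∧ dx_j:
  coeff of dx ∧ dy: -3*y
  coeff of dx ∧ dz: 4*x + 2*y
  coeff of dy ∧ dz: 2*x - 2*z
Step 2: Apply d again to each 2-form coefficient. The only possible 3-form in R^3 is dx ∧ dy ∧ dz, with coefficient
  ∂(coeff of dy∧dz)/∂x - ∂(coeff of dx∧dz)/∂y + ∂(coeff of dx∧dy)/∂z
  = ∂/∂x (2*x - 2*z) - ∂/∂y (4*x + 2*y) + ∂/∂z (-3*y).
Each of these terms simplifies to sums of mixed partials that cancel in pairs. The result is 0 (by equality of mixed partials for smooth functions — Schwarz / Clairaut).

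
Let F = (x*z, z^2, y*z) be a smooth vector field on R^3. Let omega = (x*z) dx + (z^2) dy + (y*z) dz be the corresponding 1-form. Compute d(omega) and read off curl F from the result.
d(omega) = (-z) dy ∧ dz + (x) dz ∧ dx + (0) dx ∧ dy; curl F = (-z, x, 0)

d omega = sum_{i<j} (∂f_j/∂x_i - ∂f_i/∂x_j) dx_i ∧ dx_j. Under the identification (dy ∧ dz, dz ∧ dx, dx ∧ dy) ↔ (e_x, e_y, e_z), the coefficients are exactly the components of curl F. Compute:
  ∂R/∂y - ∂Q/∂z = (z) - (2*z) = -z
  ∂P/∂z - ∂R/∂x = (x) - (0) = x
  ∂Q/∂x - ∂P/∂y = (0) - (0) = 0.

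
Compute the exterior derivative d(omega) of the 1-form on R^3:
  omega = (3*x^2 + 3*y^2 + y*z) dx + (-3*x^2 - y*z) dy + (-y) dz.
d(omega) = (-6*x - 6*y - z) dx ∧ dy + (-y) dx ∧ dz + (y - 1) dy ∧ dz

For a 1-form omega = sum_i f_i dx_i, the exterior derivative is
  d(omega) = sum_{i < j} (∂f_j/∂x_i - ∂f_i/∂x_j) dx_i ∧ dx_j.
  coefficient of dx ∧ dy: ∂f_2/∂x - ∂f_1/∂y = ∂(-3*x^2 - y*z)/∂x - ∂(3*x^2 + 3*y^2 + y*z)/∂y = -6*x - 6*y - z
  coefficient of dx ∧ dz: ∂f_3/∂x - ∂f_1/∂z = ∂(-y)/∂x - ∂(3*x^2 + 3*y^2 + y*z)/∂z = -y
  coefficient of dy ∧ dz: ∂f_3/∂y - ∂f_2/∂z = ∂(-y)/∂y - ∂(-3*x^2 - y*z)/∂z = y - 1
Assembling: d(omega) = (-6*x - 6*y - z) dx ∧ dy + (-y) dx ∧ dz + (y - 1) dy ∧ dz.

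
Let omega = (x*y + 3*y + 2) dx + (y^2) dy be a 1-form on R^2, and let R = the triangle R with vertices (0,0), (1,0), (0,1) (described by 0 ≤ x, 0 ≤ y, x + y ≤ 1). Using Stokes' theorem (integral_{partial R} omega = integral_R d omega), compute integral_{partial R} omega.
integral_(partial R) omega = -5/3

Stokes: integral_partial_R omega = integral_R d omega with d omega = (∂Q/∂x - ∂P/∂y) dx ∧ dy.
  ∂Q/∂x = 0
  ∂P/∂y = x + 3
  integrand = ∂Q/∂x - ∂P/∂y = -x - 3.
Integrating over R: integral_0^1 integral_0^{1-x} (-x - 3) dy dx = -5/3.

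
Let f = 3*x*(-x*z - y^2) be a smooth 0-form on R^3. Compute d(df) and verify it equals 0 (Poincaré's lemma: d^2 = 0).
d(df) = 0

Step 1: df = sum_i (∂f/∂x_i) dx_i = (-6*x*z - 3*y^2) dx + (-6*x*y) dy + (-3*x^2) dz.
Step 2: Apply d again. Using the 1-form formula, the coefficient of dx ∧ dy in d(df) is ∂^2 f/∂x ∂y - ∂^2 f/∂y ∂x = (-6*y) - (-6*y) = 0 (equality of mixed partials for smooth f).
Similarly for dx ∧ dz and dy ∧ dz — all coefficients vanish. So d(df) = 0.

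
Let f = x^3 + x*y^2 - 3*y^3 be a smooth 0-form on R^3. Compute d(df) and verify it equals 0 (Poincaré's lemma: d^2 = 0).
d(df) = 0

Step 1: df = sum_i (∂f/∂x_i) dx_i = (3*x^2 + y^2) dx + (y*(2*x - 9*y)) dy + (0) dz.
Step 2: Apply d again. Using the 1-form formula, the coefficient of dx ∧ dy in d(df) is ∂^2 f/∂x ∂y - ∂^2 f/∂y ∂x = (2*y) - (2*y) = 0 (equality of mixed partials for smooth f).
Similarly for dx ∧ dz and dy ∧ dz — all coefficients vanish. So d(df) = 0.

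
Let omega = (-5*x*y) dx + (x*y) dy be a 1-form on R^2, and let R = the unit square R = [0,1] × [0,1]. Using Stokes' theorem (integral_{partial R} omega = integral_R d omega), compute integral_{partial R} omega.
integral_(partial R) omega = 3

Stokes: integral_partial_R omega = integral_R d omega with d omega = (∂Q/∂x - ∂P/∂y) dx ∧ dy.
  ∂Q/∂x = y
  ∂P/∂y = -5*x
  integrand = ∂Q/∂x - ∂P/∂y = 5*x + y.
Integrating over R: integral_0^1 integral_0^1 (5*x + y) dx dy = 3.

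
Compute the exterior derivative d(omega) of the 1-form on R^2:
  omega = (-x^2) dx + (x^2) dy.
d(omega) = (2*x) dx ∧ dy

For a 1-form omega = sum_i f_i dx_i, the exterior derivative is
  d(omega) = sum_{i < j} (∂f_j/∂x_i - ∂f_i/∂x_j) dx_i ∧ dx_j.
  coefficient of dx ∧ dy: ∂f_2/∂x - ∂f_1/∂y = ∂(x^2)/∂x - ∂(-x^2)/∂y = 2*x
Assembling: d(omega) = (2*x) dx ∧ dy.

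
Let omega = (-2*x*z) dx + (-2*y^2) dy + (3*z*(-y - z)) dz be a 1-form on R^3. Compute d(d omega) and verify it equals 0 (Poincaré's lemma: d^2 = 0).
d(d omega) = 0

Step 1: d omega = sum_{i<j} (∂f_j/∂x_i - ∂f_i/∂x_j) dx_i ∧ dx_j:
  coeff of dx ∧ dy: 0
  coeff of dx ∧ dz: 2*x
  coeff of dy ∧ dz: -3*z
Step 2: Apply d again to each 2-form coefficient. The only possible 3-form in R^3 is dx ∧ dy ∧ dz, with coefficient
  ∂(coeff of dy∧dz)/∂x - ∂(coeff of dx∧dz)/∂y + ∂(coeff of dx∧dy)/∂z
  = ∂/∂x (-3*z) - ∂/∂y (2*x) + ∂/∂z (0).
Each of these terms simplifies to sums of mixed partials that cancel in pairs. The result is 0 (by equality of mixed partials for smooth functions — Schwarz / Clairaut).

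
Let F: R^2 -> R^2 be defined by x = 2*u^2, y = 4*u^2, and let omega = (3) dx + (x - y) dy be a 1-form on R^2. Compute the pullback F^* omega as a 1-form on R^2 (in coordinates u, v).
F^* omega = (-16*u^3 + 12*u) du

Using F^*(f dg) = (f ∘ F) d(g ∘ F), substitute each coordinate x_i by F_i(u, v) in f_i, and replace dx_i by d F_i = (∂F_i/∂u) du + (∂F_i/∂v) dv.
  For the x component: f_1(F) = 3; d F_1 = (4*u) du + (0) dv
  For the y component: f_2(F) = -2*u^2; d F_2 = (8*u) du + (0) dv
Combining and collecting du, dv coefficients:
  coeff of du: -16*u^3 + 12*u
  coeff of dv: 0
F^* omega = (-16*u^3 + 12*u) du.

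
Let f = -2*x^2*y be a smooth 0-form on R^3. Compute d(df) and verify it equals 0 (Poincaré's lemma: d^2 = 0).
d(df) = 0

Step 1: df = sum_i (∂f/∂x_i) dx_i = (-4*x*y) dx + (-2*x^2) dy + (0) dz.
Step 2: Apply d again. Using the 1-form formula, the coefficient of dx ∧ dy in d(df) is ∂^2 f/∂x ∂y - ∂^2 f/∂y ∂x = (-4*x) - (-4*x) = 0 (equality of mixed partials for smooth f).
Similarly for dx ∧ dz and dy ∧ dz — all coefficients vanish. So d(df) = 0.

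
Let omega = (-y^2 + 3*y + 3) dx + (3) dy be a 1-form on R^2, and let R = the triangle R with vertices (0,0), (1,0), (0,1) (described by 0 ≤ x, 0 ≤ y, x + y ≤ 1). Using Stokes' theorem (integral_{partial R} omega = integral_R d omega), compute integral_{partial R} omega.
integral_(partial R) omega = -7/6

Stokes: integral_partial_R omega = integral_R d omega with d omega = (∂Q/∂x - ∂P/∂y) dx ∧ dy.
  ∂Q/∂x = 0
  ∂P/∂y = 3 - 2*y
  integrand = ∂Q/∂x - ∂P/∂y = 2*y - 3.
Integrating over R: integral_0^1 integral_0^{1-x} (2*y - 3) dy dx = -7/6.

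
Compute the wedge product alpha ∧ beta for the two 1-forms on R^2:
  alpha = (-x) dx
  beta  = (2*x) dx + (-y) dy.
alpha ∧ beta = (x*y) dx ∧ dy

Distribute the wedge, using dx_i ∧ dx_j = -dx_j ∧ dx_i and dx_i ∧ dx_i = 0. For each pair (i, j) with i < j, the coefficient of dx_i ∧ dx_j in alpha ∧ beta is (alpha_i * beta_j - alpha_j * beta_i). Collecting: alpha ∧ beta = (x*y) dx ∧ dy.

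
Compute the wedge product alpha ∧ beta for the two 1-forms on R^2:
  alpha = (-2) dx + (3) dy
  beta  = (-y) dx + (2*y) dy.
alpha ∧ beta = (-y) dx ∧ dy

Distribute the wedge, using dx_i ∧ dx_j = -dx_j ∧ dx_i and dx_i ∧ dx_i = 0. For each pair (i, j) with i < j, the coefficient of dx_i ∧ dx_j in alpha ∧ beta is (alpha_i * beta_j - alpha_j * beta_i). Collecting: alpha ∧ beta = (-y) dx ∧ dy.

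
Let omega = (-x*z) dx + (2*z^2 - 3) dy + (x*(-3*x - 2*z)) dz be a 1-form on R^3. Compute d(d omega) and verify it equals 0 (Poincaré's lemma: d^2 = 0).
d(d omega) = 0

Step 1: d omega = sum_{i<j} (∂f_j/∂x_i - ∂f_i/∂x_j) dx_i ∧ dx_j:
  coeff of dx ∧ dy: 0
  coeff of dx ∧ dz: -5*x - 2*z
  coeff of dy ∧ dz: -4*z
Step 2: Apply d again to each 2-form coefficient. The only possible 3-form in R^3 is dx ∧ dy ∧ dz, with coefficient
  ∂(coeff of dy∧dz)/∂x - ∂(coeff of dx∧dz)/∂y + ∂(coeff of dx∧dy)/∂z
  = ∂/∂x (-4*z) - ∂/∂y (-5*x - 2*z) + ∂/∂z (0).
Each of these terms simplifies to sums of mixed partials that cancel in pairs. The result is 0 (by equality of mixed partials for smooth functions — Schwarz / Clairaut).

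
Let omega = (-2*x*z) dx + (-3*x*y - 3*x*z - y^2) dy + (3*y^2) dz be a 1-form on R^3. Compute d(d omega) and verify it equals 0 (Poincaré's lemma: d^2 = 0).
d(d omega) = 0

Step 1: d omega = sum_{i<j} (∂f_j/∂x_i - ∂f_i/∂x_j) dx_i ∧ dx_j:
  coeff of dx ∧ dy: -3*y - 3*z
  coeff of dx ∧ dz: 2*x
  coeff of dy ∧ dz: 3*x + 6*y
Step 2: Apply d again to each 2-form coefficient. The only possible 3-form in R^3 is dx ∧ dy ∧ dz, with coefficient
  ∂(coeff of dy∧dz)/∂x - ∂(coeff of dx∧dz)/∂y + ∂(coeff of dx∧dy)/∂z
  = ∂/∂x (3*x + 6*y) - ∂/∂y (2*x) + ∂/∂z (-3*y - 3*z).
Each of these terms simplifies to sums of mixed partials that cancel in pairs. The result is 0 (by equality of mixed partials for smooth functions — Schwarz / Clairaut).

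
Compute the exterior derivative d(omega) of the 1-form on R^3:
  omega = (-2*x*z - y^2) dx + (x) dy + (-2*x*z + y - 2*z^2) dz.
d(omega) = (2*y + 1) dx ∧ dy + (2*x - 2*z) dx ∧ dz + (1) dy ∧ dz

For a 1-form omega = sum_i f_i dx_i, the exterior derivative is
  d(omega) = sum_{i < j} (∂f_j/∂x_i - ∂f_i/∂x_j) dx_i ∧ dx_j.
  coefficient of dx ∧ dy: ∂f_2/∂x - ∂f_1/∂y = ∂(x)/∂x - ∂(-2*x*z - y^2)/∂y = 2*y + 1
  coefficient of dx ∧ dz: ∂f_3/∂x - ∂f_1/∂z = ∂(-2*x*z + y - 2*z^2)/∂x - ∂(-2*x*z - y^2)/∂z = 2*x - 2*z
  coefficient of dy ∧ dz: ∂f_3/∂y - ∂f_2/∂z = ∂(-2*x*z + y - 2*z^2)/∂y - ∂(x)/∂z = 1
Assembling: d(omega) = (2*y + 1) dx ∧ dy + (2*x - 2*z) dx ∧ dz + (1) dy ∧ dz.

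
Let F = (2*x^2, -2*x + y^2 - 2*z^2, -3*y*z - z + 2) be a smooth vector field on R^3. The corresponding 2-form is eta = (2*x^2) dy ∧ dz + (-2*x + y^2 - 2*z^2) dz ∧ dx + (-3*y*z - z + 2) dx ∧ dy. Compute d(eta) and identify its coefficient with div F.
d(eta) = (4*x - y - 1) dx ∧ dy ∧ dz; div F = 4*x - y - 1

For a 2-form in R^3 of the form above, applying d gives a 3-form with coefficient ∂P/∂x + ∂Q/∂y + ∂R/∂z:
  ∂P/∂x = 4*x
  ∂Q/∂y = 2*y
  ∂R/∂z = -3*y - 1
Sum = 4*x - y - 1, which is exactly div F.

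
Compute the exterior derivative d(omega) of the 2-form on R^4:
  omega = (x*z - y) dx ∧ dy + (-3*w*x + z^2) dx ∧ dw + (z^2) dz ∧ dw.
d(omega) = (x) dx ∧ dy ∧ dz + (-2*z) dx ∧ dz ∧ dw

For a 2-form omega = sum_{i<j} g_{ij} dx_i ∧ dx_j, the exterior derivative is
  d(omega) = sum_{i<j} d(g_{ij}) ∧ dx_i ∧ dx_j = sum_{i<j, k} (∂g_{ij}/∂x_k) dx_k ∧ dx_i ∧ dx_j.
Expand each term, using dx_k ∧ dx_i ∧ dx_j = sgn(permutation) dx_{(a)} ∧ dx_{(b)} ∧ dx_{(c)} with (a < b < c) sorted:
  d(x*z - y) includes (∂/∂z)(x*z - y) dz = (x) dz, which multiplied by dx ∧ dy gives (x) dx ∧ dy ∧ dz
  d(-3*w*x + z^2) includes (∂/∂z)(-3*w*x + z^2) dz = (2*z) dz, which multiplied by dx ∧ dw gives (-2*z) dx ∧ dz ∧ dw
Collecting like 3-forms: d(omega) = (x) dx ∧ dy ∧ dz + (-2*z) dx ∧ dz ∧ dw.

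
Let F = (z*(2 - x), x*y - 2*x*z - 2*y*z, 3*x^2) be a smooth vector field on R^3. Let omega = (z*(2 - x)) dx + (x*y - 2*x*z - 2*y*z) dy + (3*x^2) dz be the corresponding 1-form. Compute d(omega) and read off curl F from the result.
d(omega) = (2*x + 2*y) dy ∧ dz + (2 - 7*x) dz ∧ dx + (y - 2*z) dx ∧ dy; curl F = (2*x + 2*y, 2 - 7*x, y - 2*z)

d omega = sum_{i<j} (∂f_j/∂x_i - ∂f_i/∂x_j) dx_i ∧ dx_j. Under the identification (dy ∧ dz, dz ∧ dx, dx ∧ dy) ↔ (e_x, e_y, e_z), the coefficients are exactly the components of curl F. Compute:
  ∂R/∂y - ∂Q/∂z = (0) - (-2*x - 2*y) = 2*x + 2*y
  ∂P/∂z - ∂R/∂x = (2 - x) - (6*x) = 2 - 7*x
  ∂Q/∂x - ∂P/∂y = (y - 2*z) - (0) = y - 2*z.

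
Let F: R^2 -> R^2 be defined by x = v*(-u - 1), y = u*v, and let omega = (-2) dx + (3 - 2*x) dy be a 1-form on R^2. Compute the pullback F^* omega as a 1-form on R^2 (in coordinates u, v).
F^* omega = (v*(2*u*v + 2*v + 5)) du + (2*u^2*v + 2*u*v + 5*u + 2) dv

Using F^*(f dg) = (f ∘ F) d(g ∘ F), substitute each coordinate x_i by F_i(u, v) in f_i, and replace dx_i by d F_i = (∂F_i/∂u) du + (∂F_i/∂v) dv.
  For the x component: f_1(F) = -2; d F_1 = (-v) du + (-u - 1) dv
  For the y component: f_2(F) = 2*u*v + 2*v + 3; d F_2 = (v) du + (u) dv
Combining and collecting du, dv coefficients:
  coeff of du: v*(2*u*v + 2*v + 5)
  coeff of dv: 2*u^2*v + 2*u*v + 5*u + 2
F^* omega = (v*(2*u*v + 2*v + 5)) du + (2*u^2*v + 2*u*v + 5*u + 2) dv.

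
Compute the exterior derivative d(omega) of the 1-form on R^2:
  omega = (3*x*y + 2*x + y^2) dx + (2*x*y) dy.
d(omega) = (-3*x) dx ∧ dy

For a 1-form omega = sum_i f_i dx_i, the exterior derivative is
  d(omega) = sum_{i < j} (∂f_j/∂x_i - ∂f_i/∂x_j) dx_i ∧ dx_j.
  coefficient of dx ∧ dy: ∂f_2/∂x - ∂f_1/∂y = ∂(2*x*y)/∂x - ∂(3*x*y + 2*x + y^2)/∂y = -3*x
Assembling: d(omega) = (-3*x) dx ∧ dy.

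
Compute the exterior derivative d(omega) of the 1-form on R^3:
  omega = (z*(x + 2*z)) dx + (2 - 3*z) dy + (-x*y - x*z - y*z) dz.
d(omega) = (-x - y - 5*z) dx ∧ dz + (-x - z + 3) dy ∧ dz

For a 1-form omega = sum_i f_i dx_i, the exterior derivative is
  d(omega) = sum_{i < j} (∂f_j/∂x_i - ∂f_i/∂x_j) dx_i ∧ dx_j.
  coefficient of dx ∧ dz: ∂f_3/∂x - ∂f_1/∂z = ∂(-x*y - x*z - y*z)/∂x - ∂(z*(x + 2*z))/∂z = -x - y - 5*z
  coefficient of dy ∧ dz: ∂f_3/∂y - ∂f_2/∂z = ∂(-x*y - x*z - y*z)/∂y - ∂(2 - 3*z)/∂z = -x - z + 3
Assembling: d(omega) = (-x - y - 5*z) dx ∧ dz + (-x - z + 3) dy ∧ dz.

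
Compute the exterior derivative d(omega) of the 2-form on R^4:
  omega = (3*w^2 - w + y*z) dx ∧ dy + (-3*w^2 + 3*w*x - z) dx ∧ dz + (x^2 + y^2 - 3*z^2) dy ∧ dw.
d(omega) = (y) dx ∧ dy ∧ dz + (6*w + 2*x - 1) dx ∧ dy ∧ dw + (-6*w + 3*x) dx ∧ dz ∧ dw + (6*z) dy ∧ dz ∧ dw

For a 2-form omega = sum_{i<j} g_{ij} dx_i ∧ dx_j, the exterior derivative is
  d(omega) = sum_{i<j} d(g_{ij}) ∧ dx_i ∧ dx_j = sum_{i<j, k} (∂g_{ij}/∂x_k) dx_k ∧ dx_i ∧ dx_j.
Expand each term, using dx_k ∧ dx_i ∧ dx_j = sgn(permutation) dx_{(a)} ∧ dx_{(b)} ∧ dx_{(c)} with (a < b < c) sorted:
  d(3*w^2 - w + y*z) includes (∂/∂z)(3*w^2 - w + y*z) dz = (y) dz, which multiplied by dx ∧ dy gives (y) dx ∧ dy ∧ dz
  d(3*w^2 - w + y*z) includes (∂/∂w)(3*w^2 - w + y*z) dw = (6*w - 1) dw, which multiplied by dx ∧ dy gives (6*w - 1) dx ∧ dy ∧ dw
  d(-3*w^2 + 3*w*x - z) includes (∂/∂w)(-3*w^2 + 3*w*x - z) dw = (-6*w + 3*x) dw, which multiplied by dx ∧ dz gives (-6*w + 3*x) dx ∧ dz ∧ dw
  d(x^2 + y^2 - 3*z^2) includes (∂/∂x)(x^2 + y^2 - 3*z^2) dx = (2*x) dx, which multiplied by dy ∧ dw gives (2*x) dx ∧ dy ∧ dw
  d(x^2 + y^2 - 3*z^2) includes (∂/∂z)(x^2 + y^2 - 3*z^2) dz = (-6*z) dz, which multiplied by dy ∧ dw gives (6*z) dy ∧ dz ∧ dw
Collecting like 3-forms: d(omega) = (y) dx ∧ dy ∧ dz + (6*w + 2*x - 1) dx ∧ dy ∧ dw + (-6*w + 3*x) dx ∧ dz ∧ dw + (6*z) dy ∧ dz ∧ dw.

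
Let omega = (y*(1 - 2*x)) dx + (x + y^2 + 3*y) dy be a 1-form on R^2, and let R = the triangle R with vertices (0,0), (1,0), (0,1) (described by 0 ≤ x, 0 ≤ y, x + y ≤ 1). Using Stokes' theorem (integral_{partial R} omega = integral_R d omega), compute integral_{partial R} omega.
integral_(partial R) omega = 1/3

Stokes: integral_partial_R omega = integral_R d omega with d omega = (∂Q/∂x - ∂P/∂y) dx ∧ dy.
  ∂Q/∂x = 1
  ∂P/∂y = 1 - 2*x
  integrand = ∂Q/∂x - ∂P/∂y = 2*x.
Integrating over R: integral_0^1 integral_0^{1-x} (2*x) dy dx = 1/3.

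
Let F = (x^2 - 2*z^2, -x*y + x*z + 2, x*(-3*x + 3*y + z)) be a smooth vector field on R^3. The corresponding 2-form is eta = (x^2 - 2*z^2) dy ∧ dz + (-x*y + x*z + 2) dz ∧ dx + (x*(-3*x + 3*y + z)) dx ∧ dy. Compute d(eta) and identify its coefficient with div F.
d(eta) = (2*x) dx ∧ dy ∧ dz; div F = 2*x

For a 2-form in R^3 of the form above, applying d gives a 3-form with coefficient ∂P/∂x + ∂Q/∂y + ∂R/∂z:
  ∂P/∂x = 2*x
  ∂Q/∂y = -x
  ∂R/∂z = x
Sum = 2*x, which is exactly div F.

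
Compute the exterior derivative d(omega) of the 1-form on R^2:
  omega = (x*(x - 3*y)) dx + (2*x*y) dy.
d(omega) = (3*x + 2*y) dx ∧ dy

For a 1-form omega = sum_i f_i dx_i, the exterior derivative is
  d(omega) = sum_{i < j} (∂f_j/∂x_i - ∂f_i/∂x_j) dx_i ∧ dx_j.
  coefficient of dx ∧ dy: ∂f_2/∂x - ∂f_1/∂y = ∂(2*x*y)/∂x - ∂(x*(x - 3*y))/∂y = 3*x + 2*y
Assembling: d(omega) = (3*x + 2*y) dx ∧ dy.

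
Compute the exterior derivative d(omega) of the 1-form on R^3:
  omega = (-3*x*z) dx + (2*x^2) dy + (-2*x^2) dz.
d(omega) = (4*x) dx ∧ dy + (-x) dx ∧ dz

For a 1-form omega = sum_i f_i dx_i, the exterior derivative is
  d(omega) = sum_{i < j} (∂f_j/∂x_i - ∂f_i/∂x_j) dx_i ∧ dx_j.
  coefficient of dx ∧ dy: ∂f_2/∂x - ∂f_1/∂y = ∂(2*x^2)/∂x - ∂(-3*x*z)/∂y = 4*x
  coefficient of dx ∧ dz: ∂f_3/∂x - ∂f_1/∂z = ∂(-2*x^2)/∂x - ∂(-3*x*z)/∂z = -x
Assembling: d(omega) = (4*x) dx ∧ dy + (-x) dx ∧ dz.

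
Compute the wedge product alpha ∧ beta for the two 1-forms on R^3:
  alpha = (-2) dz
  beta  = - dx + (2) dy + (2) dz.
alpha ∧ beta = (-2) dx ∧ dz + (4) dy ∧ dz

Distribute the wedge, using dx_i ∧ dx_j = -dx_j ∧ dx_i and dx_i ∧ dx_i = 0. For each pair (i, j) with i < j, the coefficient of dx_i ∧ dx_j in alpha ∧ beta is (alpha_i * beta_j - alpha_j * beta_i). Collecting: alpha ∧ beta = (-2) dx ∧ dz + (4) dy ∧ dz.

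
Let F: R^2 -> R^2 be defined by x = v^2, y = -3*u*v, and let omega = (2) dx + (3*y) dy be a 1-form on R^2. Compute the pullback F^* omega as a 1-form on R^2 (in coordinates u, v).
F^* omega = (27*u*v^2) du + (v*(27*u^2 + 4)) dv

Using F^*(f dg) = (f ∘ F) d(g ∘ F), substitute each coordinate x_i by F_i(u, v) in f_i, and replace dx_i by d F_i = (∂F_i/∂u) du + (∂F_i/∂v) dv.
  For the x component: f_1(F) = 2; d F_1 = (0) du + (2*v) dv
  For the y component: f_2(F) = -9*u*v; d F_2 = (-3*v) du + (-3*u) dv
Combining and collecting du, dv coefficients:
  coeff of du: 27*u*v^2
  coeff of dv: v*(27*u^2 + 4)
F^* omega = (27*u*v^2) du + (v*(27*u^2 + 4)) dv.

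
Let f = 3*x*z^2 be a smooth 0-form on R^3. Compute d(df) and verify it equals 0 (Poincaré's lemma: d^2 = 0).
d(df) = 0

Step 1: df = sum_i (∂f/∂x_i) dx_i = (3*z^2) dx + (0) dy + (6*x*z) dz.
Step 2: Apply d again. Using the 1-form formula, the coefficient of dx ∧ dy in d(df) is ∂^2 f/∂x ∂y - ∂^2 f/∂y ∂x = (0) - (0) = 0 (equality of mixed partials for smooth f).
Similarly for dx ∧ dz and dy ∧ dz — all coefficients vanish. So d(df) = 0.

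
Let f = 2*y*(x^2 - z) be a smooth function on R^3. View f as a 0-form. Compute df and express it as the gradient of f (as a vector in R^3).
df = (4*x*y) dx + (2*x^2 - 2*z) dy + (-2*y) dz; grad f = (4*x*y, 2*x^2 - 2*z, -2*y)

For a 0-form f, d f = (∂f/∂x) dx + (∂f/∂y) dy + (∂f/∂z) dz. The components of the vector representation are exactly the entries of grad f in Cartesian coordinates:
  ∂f/∂x = 4*x*y
  ∂f/∂y = 2*x^2 - 2*z
  ∂f/∂z = -2*y.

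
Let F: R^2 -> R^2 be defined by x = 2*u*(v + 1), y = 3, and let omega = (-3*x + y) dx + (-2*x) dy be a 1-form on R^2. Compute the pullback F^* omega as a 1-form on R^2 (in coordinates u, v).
F^* omega = (-12*u*v^2 - 24*u*v - 12*u + 6*v + 6) du + (6*u*(-2*u*v - 2*u + 1)) dv

Using F^*(f dg) = (f ∘ F) d(g ∘ F), substitute each coordinate x_i by F_i(u, v) in f_i, and replace dx_i by d F_i = (∂F_i/∂u) du + (∂F_i/∂v) dv.
  For the x component: f_1(F) = -6*u*v - 6*u + 3; d F_1 = (2*v + 2) du + (2*u) dv
  For the y component: f_2(F) = 4*u*(-v - 1); d F_2 = (0) du + (0) dv
Combining and collecting du, dv coefficients:
  coeff of du: -12*u*v^2 - 24*u*v - 12*u + 6*v + 6
  coeff of dv: 6*u*(-2*u*v - 2*u + 1)
F^* omega = (-12*u*v^2 - 24*u*v - 12*u + 6*v + 6) du + (6*u*(-2*u*v - 2*u + 1)) dv.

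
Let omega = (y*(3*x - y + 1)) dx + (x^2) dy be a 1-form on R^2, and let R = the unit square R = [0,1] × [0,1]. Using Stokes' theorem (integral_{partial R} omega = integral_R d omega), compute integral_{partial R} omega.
integral_(partial R) omega = -1/2

Stokes: integral_partial_R omega = integral_R d omega with d omega = (∂Q/∂x - ∂P/∂y) dx ∧ dy.
  ∂Q/∂x = 2*x
  ∂P/∂y = 3*x - 2*y + 1
  integrand = ∂Q/∂x - ∂P/∂y = -x + 2*y - 1.
Integrating over R: integral_0^1 integral_0^1 (-x + 2*y - 1) dx dy = -1/2.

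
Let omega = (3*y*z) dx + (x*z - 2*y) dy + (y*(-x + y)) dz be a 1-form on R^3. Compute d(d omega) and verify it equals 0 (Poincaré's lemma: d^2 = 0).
d(d omega) = 0

Step 1: d omega = sum_{i<j} (∂f_j/∂x_i - ∂f_i/∂x_j) dx_i ∧ dx_j:
  coeff of dx ∧ dy: -2*z
  coeff of dx ∧ dz: -4*y
  coeff of dy ∧ dz: -2*x + 2*y
Step 2: Apply d again to each 2-form coefficient. The only possible 3-form in R^3 is dx ∧ dy ∧ dz, with coefficient
  ∂(coeff of dy∧dz)/∂x - ∂(coeff of dx∧dz)/∂y + ∂(coeff of dx∧dy)/∂z
  = ∂/∂x (-2*x + 2*y) - ∂/∂y (-4*y) + ∂/∂z (-2*z).
Each of these terms simplifies to sums of mixed partials that cancel in pairs. The result is 0 (by equality of mixed partials for smooth functions — Schwarz / Clairaut).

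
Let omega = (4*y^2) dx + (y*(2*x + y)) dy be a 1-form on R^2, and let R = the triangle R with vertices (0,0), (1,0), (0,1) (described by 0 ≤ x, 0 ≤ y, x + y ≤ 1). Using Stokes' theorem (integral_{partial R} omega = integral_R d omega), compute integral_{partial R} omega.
integral_(partial R) omega = -1

Stokes: integral_partial_R omega = integral_R d omega with d omega = (∂Q/∂x - ∂P/∂y) dx ∧ dy.
  ∂Q/∂x = 2*y
  ∂P/∂y = 8*y
  integrand = ∂Q/∂x - ∂P/∂y = -6*y.
Integrating over R: integral_0^1 integral_0^{1-x} (-6*y) dy dx = -1.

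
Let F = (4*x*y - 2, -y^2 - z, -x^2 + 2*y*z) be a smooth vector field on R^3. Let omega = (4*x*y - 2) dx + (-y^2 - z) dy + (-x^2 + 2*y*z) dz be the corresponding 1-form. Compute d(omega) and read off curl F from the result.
d(omega) = (2*z + 1) dy ∧ dz + (2*x) dz ∧ dx + (-4*x) dx ∧ dy; curl F = (2*z + 1, 2*x, -4*x)

d omega = sum_{i<j} (∂f_j/∂x_i - ∂f_i/∂x_j) dx_i ∧ dx_j. Under the identification (dy ∧ dz, dz ∧ dx, dx ∧ dy) ↔ (e_x, e_y, e_z), the coefficients are exactly the components of curl F. Compute:
  ∂R/∂y - ∂Q/∂z = (2*z) - (-1) = 2*z + 1
  ∂P/∂z - ∂R/∂x = (0) - (-2*x) = 2*x
  ∂Q/∂x - ∂P/∂y = (0) - (4*x) = -4*x.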